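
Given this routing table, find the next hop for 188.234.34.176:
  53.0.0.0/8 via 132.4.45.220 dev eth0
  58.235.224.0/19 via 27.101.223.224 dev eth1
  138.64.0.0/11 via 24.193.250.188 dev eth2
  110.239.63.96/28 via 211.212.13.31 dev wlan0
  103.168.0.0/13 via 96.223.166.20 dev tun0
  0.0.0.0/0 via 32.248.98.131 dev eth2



Longest prefix match for 188.234.34.176:
  /8 53.0.0.0: no
  /19 58.235.224.0: no
  /11 138.64.0.0: no
  /28 110.239.63.96: no
  /13 103.168.0.0: no
  /0 0.0.0.0: MATCH
Selected: next-hop 32.248.98.131 via eth2 (matched /0)


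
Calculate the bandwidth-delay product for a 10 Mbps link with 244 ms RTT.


BDP = bandwidth * RTT
= 10 Mbps * 244 ms
= 10 * 1e6 * 244 / 1000 bits
= 2440000 bits
= 305000 bytes
= 297.8516 KB
BDP = 2440000 bits (305000 bytes)


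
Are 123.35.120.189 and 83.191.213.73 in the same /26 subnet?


Mask: 255.255.255.192
123.35.120.189 AND mask = 123.35.120.128
83.191.213.73 AND mask = 83.191.213.64
No, different subnets (123.35.120.128 vs 83.191.213.64)


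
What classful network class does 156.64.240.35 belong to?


First octet: 156
Binary: 10011100
10xxxxxx -> Class B (128-191)
Class B, default mask 255.255.0.0 (/16)


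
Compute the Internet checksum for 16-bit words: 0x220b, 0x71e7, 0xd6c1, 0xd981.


Sum all words (with carry folding):
+ 0x220b = 0x220b
+ 0x71e7 = 0x93f2
+ 0xd6c1 = 0x6ab4
+ 0xd981 = 0x4436
One's complement: ~0x4436
Checksum = 0xbbc9


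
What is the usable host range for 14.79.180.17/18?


Network: 14.79.128.0
Broadcast: 14.79.191.255
First usable = network + 1
Last usable = broadcast - 1
Range: 14.79.128.1 to 14.79.191.254


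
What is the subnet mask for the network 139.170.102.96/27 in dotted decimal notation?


/27 means 27 network bits, 5 host bits
Binary: 11111111111111111111111111100000
Mask: 255.255.255.224


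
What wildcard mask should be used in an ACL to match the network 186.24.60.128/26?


Subnet mask: 255.255.255.192
Wildcard = 255.255.255.255 - subnet mask
255 - 255 = 0
255 - 255 = 0
255 - 255 = 0
255 - 192 = 63
Wildcard: 0.0.0.63


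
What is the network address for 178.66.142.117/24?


IP:   10110010.01000010.10001110.01110101
Mask: 11111111.11111111.11111111.00000000
AND operation:
Net:  10110010.01000010.10001110.00000000
Network: 178.66.142.0/24


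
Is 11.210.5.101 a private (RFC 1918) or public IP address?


RFC 1918 private ranges:
  10.0.0.0/8 (10.0.0.0 - 10.255.255.255)
  172.16.0.0/12 (172.16.0.0 - 172.31.255.255)
  192.168.0.0/16 (192.168.0.0 - 192.168.255.255)
Public (not in any RFC 1918 range)


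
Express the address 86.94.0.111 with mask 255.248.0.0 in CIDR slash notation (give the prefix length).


Binary: 11111111.11111000.00000000.00000000
Count leading 1s
Prefix: /13


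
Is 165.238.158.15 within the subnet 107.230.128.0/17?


Subnet network: 107.230.128.0
Test IP AND mask: 165.238.128.0
No, 165.238.158.15 is not in 107.230.128.0/17


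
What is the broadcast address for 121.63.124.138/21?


Network: 121.63.120.0/21
Host bits = 11
Set all host bits to 1:
Broadcast: 121.63.127.255


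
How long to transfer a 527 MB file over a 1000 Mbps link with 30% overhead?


Effective throughput = 1000 * (1 - 30/100) = 700 Mbps
File size in Mb = 527 * 8 = 4216 Mb
Time = 4216 / 700
Time = 6.0229 seconds


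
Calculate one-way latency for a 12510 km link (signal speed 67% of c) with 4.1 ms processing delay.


Speed = 0.67 * 3e5 km/s = 201000 km/s
Propagation delay = 12510 / 201000 = 0.0622 s = 62.2388 ms
Processing delay = 4.1 ms
Total one-way latency = 66.3388 ms


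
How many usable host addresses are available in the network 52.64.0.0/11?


Host bits = 32 - 11 = 21
Total addresses = 2^21 = 2097152
Usable = total - 2 (network and broadcast)
Usable hosts: 2097150


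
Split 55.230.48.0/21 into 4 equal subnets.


New prefix = 21 + 2 = 23
Each subnet has 512 addresses
  55.230.48.0/23
  55.230.50.0/23
  55.230.52.0/23
  55.230.54.0/23
Subnets: 55.230.48.0/23, 55.230.50.0/23, 55.230.52.0/23, 55.230.54.0/23


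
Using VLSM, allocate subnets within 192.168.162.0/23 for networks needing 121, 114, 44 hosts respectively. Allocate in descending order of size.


121 hosts -> /25 (126 usable): 192.168.162.0/25
114 hosts -> /25 (126 usable): 192.168.162.128/25
44 hosts -> /26 (62 usable): 192.168.163.0/26
Allocation: 192.168.162.0/25 (121 hosts, 126 usable); 192.168.162.128/25 (114 hosts, 126 usable); 192.168.163.0/26 (44 hosts, 62 usable)


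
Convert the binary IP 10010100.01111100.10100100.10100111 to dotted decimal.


10010100 = 148
01111100 = 124
10100100 = 164
10100111 = 167
IP: 148.124.164.167


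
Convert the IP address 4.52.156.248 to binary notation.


4 = 00000100
52 = 00110100
156 = 10011100
248 = 11111000
Binary: 00000100.00110100.10011100.11111000


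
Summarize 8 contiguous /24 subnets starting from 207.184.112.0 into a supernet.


Original prefix: /24
Number of subnets: 8 = 2^3
New prefix = 24 - 3 = 21
Supernet: 207.184.112.0/21


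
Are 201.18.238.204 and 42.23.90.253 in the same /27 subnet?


Mask: 255.255.255.224
201.18.238.204 AND mask = 201.18.238.192
42.23.90.253 AND mask = 42.23.90.224
No, different subnets (201.18.238.192 vs 42.23.90.224)


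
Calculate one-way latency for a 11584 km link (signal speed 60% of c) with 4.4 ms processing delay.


Speed = 0.6 * 3e5 km/s = 180000 km/s
Propagation delay = 11584 / 180000 = 0.0644 s = 64.3556 ms
Processing delay = 4.4 ms
Total one-way latency = 68.7556 ms


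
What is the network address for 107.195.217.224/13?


IP:   01101011.11000011.11011001.11100000
Mask: 11111111.11111000.00000000.00000000
AND operation:
Net:  01101011.11000000.00000000.00000000
Network: 107.192.0.0/13


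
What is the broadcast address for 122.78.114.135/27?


Network: 122.78.114.128/27
Host bits = 5
Set all host bits to 1:
Broadcast: 122.78.114.159


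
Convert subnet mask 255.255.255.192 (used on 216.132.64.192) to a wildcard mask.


Subnet mask: 255.255.255.192
Wildcard = 255.255.255.255 - subnet mask
255 - 255 = 0
255 - 255 = 0
255 - 255 = 0
255 - 192 = 63
Wildcard: 0.0.0.63


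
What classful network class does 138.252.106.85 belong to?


First octet: 138
Binary: 10001010
10xxxxxx -> Class B (128-191)
Class B, default mask 255.255.0.0 (/16)


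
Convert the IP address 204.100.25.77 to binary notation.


204 = 11001100
100 = 01100100
25 = 00011001
77 = 01001101
Binary: 11001100.01100100.00011001.01001101


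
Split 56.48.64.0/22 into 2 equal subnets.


New prefix = 22 + 1 = 23
Each subnet has 512 addresses
  56.48.64.0/23
  56.48.66.0/23
Subnets: 56.48.64.0/23, 56.48.66.0/23


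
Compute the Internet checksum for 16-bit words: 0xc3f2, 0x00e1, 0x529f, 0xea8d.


Sum all words (with carry folding):
+ 0xc3f2 = 0xc3f2
+ 0x00e1 = 0xc4d3
+ 0x529f = 0x1773
+ 0xea8d = 0x0201
One's complement: ~0x0201
Checksum = 0xfdfe


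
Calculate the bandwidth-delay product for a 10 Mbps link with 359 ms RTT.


BDP = bandwidth * RTT
= 10 Mbps * 359 ms
= 10 * 1e6 * 359 / 1000 bits
= 3590000 bits
= 448750 bytes
= 438.2324 KB
BDP = 3590000 bits (448750 bytes)


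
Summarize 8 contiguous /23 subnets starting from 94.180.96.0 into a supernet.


Original prefix: /23
Number of subnets: 8 = 2^3
New prefix = 23 - 3 = 20
Supernet: 94.180.96.0/20


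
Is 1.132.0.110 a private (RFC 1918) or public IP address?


RFC 1918 private ranges:
  10.0.0.0/8 (10.0.0.0 - 10.255.255.255)
  172.16.0.0/12 (172.16.0.0 - 172.31.255.255)
  192.168.0.0/16 (192.168.0.0 - 192.168.255.255)
Public (not in any RFC 1918 range)


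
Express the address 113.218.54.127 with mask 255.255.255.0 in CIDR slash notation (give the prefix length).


Binary: 11111111.11111111.11111111.00000000
Count leading 1s
Prefix: /24


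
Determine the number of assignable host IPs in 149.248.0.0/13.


Host bits = 32 - 13 = 19
Total addresses = 2^19 = 524288
Usable = total - 2 (network and broadcast)
Usable hosts: 524286


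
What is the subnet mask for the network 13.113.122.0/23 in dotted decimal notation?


/23 means 23 network bits, 9 host bits
Binary: 11111111111111111111111000000000
Mask: 255.255.254.0


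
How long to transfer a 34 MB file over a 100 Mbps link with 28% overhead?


Effective throughput = 100 * (1 - 28/100) = 72 Mbps
File size in Mb = 34 * 8 = 272 Mb
Time = 272 / 72
Time = 3.7778 seconds


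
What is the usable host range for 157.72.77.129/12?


Network: 157.64.0.0
Broadcast: 157.79.255.255
First usable = network + 1
Last usable = broadcast - 1
Range: 157.64.0.1 to 157.79.255.254


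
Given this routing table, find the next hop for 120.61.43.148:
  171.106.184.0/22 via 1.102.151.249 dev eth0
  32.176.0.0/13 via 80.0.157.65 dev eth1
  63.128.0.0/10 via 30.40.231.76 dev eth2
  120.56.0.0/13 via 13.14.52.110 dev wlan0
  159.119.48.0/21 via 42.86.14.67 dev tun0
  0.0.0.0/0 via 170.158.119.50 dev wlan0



Longest prefix match for 120.61.43.148:
  /22 171.106.184.0: no
  /13 32.176.0.0: no
  /10 63.128.0.0: no
  /13 120.56.0.0: MATCH
  /21 159.119.48.0: no
  /0 0.0.0.0: MATCH
Selected: next-hop 13.14.52.110 via wlan0 (matched /13)


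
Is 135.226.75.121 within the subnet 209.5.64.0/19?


Subnet network: 209.5.64.0
Test IP AND mask: 135.226.64.0
No, 135.226.75.121 is not in 209.5.64.0/19


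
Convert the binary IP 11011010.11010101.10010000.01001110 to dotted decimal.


11011010 = 218
11010101 = 213
10010000 = 144
01001110 = 78
IP: 218.213.144.78


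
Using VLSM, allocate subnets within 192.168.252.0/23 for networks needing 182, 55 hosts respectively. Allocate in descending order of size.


182 hosts -> /24 (254 usable): 192.168.252.0/24
55 hosts -> /26 (62 usable): 192.168.253.0/26
Allocation: 192.168.252.0/24 (182 hosts, 254 usable); 192.168.253.0/26 (55 hosts, 62 usable)


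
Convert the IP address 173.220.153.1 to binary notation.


173 = 10101101
220 = 11011100
153 = 10011001
1 = 00000001
Binary: 10101101.11011100.10011001.00000001


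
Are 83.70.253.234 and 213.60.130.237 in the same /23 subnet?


Mask: 255.255.254.0
83.70.253.234 AND mask = 83.70.252.0
213.60.130.237 AND mask = 213.60.130.0
No, different subnets (83.70.252.0 vs 213.60.130.0)


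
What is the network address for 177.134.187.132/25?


IP:   10110001.10000110.10111011.10000100
Mask: 11111111.11111111.11111111.10000000
AND operation:
Net:  10110001.10000110.10111011.10000000
Network: 177.134.187.128/25


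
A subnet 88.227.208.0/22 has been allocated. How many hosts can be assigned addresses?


Host bits = 32 - 22 = 10
Total addresses = 2^10 = 1024
Usable = total - 2 (network and broadcast)
Usable hosts: 1022


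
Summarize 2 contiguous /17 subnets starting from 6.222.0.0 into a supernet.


Original prefix: /17
Number of subnets: 2 = 2^1
New prefix = 17 - 1 = 16
Supernet: 6.222.0.0/16


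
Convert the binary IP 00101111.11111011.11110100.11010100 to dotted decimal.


00101111 = 47
11111011 = 251
11110100 = 244
11010100 = 212
IP: 47.251.244.212


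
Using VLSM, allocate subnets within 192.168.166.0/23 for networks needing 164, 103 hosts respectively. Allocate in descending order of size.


164 hosts -> /24 (254 usable): 192.168.166.0/24
103 hosts -> /25 (126 usable): 192.168.167.0/25
Allocation: 192.168.166.0/24 (164 hosts, 254 usable); 192.168.167.0/25 (103 hosts, 126 usable)


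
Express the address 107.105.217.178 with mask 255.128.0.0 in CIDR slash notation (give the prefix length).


Binary: 11111111.10000000.00000000.00000000
Count leading 1s
Prefix: /9


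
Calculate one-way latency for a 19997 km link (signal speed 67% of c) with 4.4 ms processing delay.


Speed = 0.67 * 3e5 km/s = 201000 km/s
Propagation delay = 19997 / 201000 = 0.0995 s = 99.4876 ms
Processing delay = 4.4 ms
Total one-way latency = 103.8876 ms


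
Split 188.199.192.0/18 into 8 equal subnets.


New prefix = 18 + 3 = 21
Each subnet has 2048 addresses
  188.199.192.0/21
  188.199.200.0/21
  188.199.208.0/21
  188.199.216.0/21
  188.199.224.0/21
  188.199.232.0/21
  188.199.240.0/21
  188.199.248.0/21
Subnets: 188.199.192.0/21, 188.199.200.0/21, 188.199.208.0/21, 188.199.216.0/21, 188.199.224.0/21, 188.199.232.0/21, 188.199.240.0/21, 188.199.248.0/21


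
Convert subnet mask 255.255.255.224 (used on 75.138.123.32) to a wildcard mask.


Subnet mask: 255.255.255.224
Wildcard = 255.255.255.255 - subnet mask
255 - 255 = 0
255 - 255 = 0
255 - 255 = 0
255 - 224 = 31
Wildcard: 0.0.0.31


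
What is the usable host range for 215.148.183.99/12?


Network: 215.144.0.0
Broadcast: 215.159.255.255
First usable = network + 1
Last usable = broadcast - 1
Range: 215.144.0.1 to 215.159.255.254


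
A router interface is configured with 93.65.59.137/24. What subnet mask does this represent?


/24 means 24 network bits, 8 host bits
Binary: 11111111111111111111111100000000
Mask: 255.255.255.0


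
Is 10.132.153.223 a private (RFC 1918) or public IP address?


RFC 1918 private ranges:
  10.0.0.0/8 (10.0.0.0 - 10.255.255.255)
  172.16.0.0/12 (172.16.0.0 - 172.31.255.255)
  192.168.0.0/16 (192.168.0.0 - 192.168.255.255)
Private (in 10.0.0.0/8)


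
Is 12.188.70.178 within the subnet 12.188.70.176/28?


Subnet network: 12.188.70.176
Test IP AND mask: 12.188.70.176
Yes, 12.188.70.178 is in 12.188.70.176/28


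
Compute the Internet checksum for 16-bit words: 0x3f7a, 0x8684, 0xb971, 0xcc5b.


Sum all words (with carry folding):
+ 0x3f7a = 0x3f7a
+ 0x8684 = 0xc5fe
+ 0xb971 = 0x7f70
+ 0xcc5b = 0x4bcc
One's complement: ~0x4bcc
Checksum = 0xb433


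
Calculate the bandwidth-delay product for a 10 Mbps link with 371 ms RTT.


BDP = bandwidth * RTT
= 10 Mbps * 371 ms
= 10 * 1e6 * 371 / 1000 bits
= 3710000 bits
= 463750 bytes
= 452.8809 KB
BDP = 3710000 bits (463750 bytes)


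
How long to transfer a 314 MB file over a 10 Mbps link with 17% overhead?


Effective throughput = 10 * (1 - 17/100) = 8.3 Mbps
File size in Mb = 314 * 8 = 2512 Mb
Time = 2512 / 8.3
Time = 302.6506 seconds


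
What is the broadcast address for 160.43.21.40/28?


Network: 160.43.21.32/28
Host bits = 4
Set all host bits to 1:
Broadcast: 160.43.21.47


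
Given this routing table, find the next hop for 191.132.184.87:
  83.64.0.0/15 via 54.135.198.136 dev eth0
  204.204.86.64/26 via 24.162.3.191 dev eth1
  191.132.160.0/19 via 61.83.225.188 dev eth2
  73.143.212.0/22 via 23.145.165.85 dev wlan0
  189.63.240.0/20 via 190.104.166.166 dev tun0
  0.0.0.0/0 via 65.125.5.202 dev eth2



Longest prefix match for 191.132.184.87:
  /15 83.64.0.0: no
  /26 204.204.86.64: no
  /19 191.132.160.0: MATCH
  /22 73.143.212.0: no
  /20 189.63.240.0: no
  /0 0.0.0.0: MATCH
Selected: next-hop 61.83.225.188 via eth2 (matched /19)


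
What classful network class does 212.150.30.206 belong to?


First octet: 212
Binary: 11010100
110xxxxx -> Class C (192-223)
Class C, default mask 255.255.255.0 (/24)


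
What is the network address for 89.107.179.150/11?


IP:   01011001.01101011.10110011.10010110
Mask: 11111111.11100000.00000000.00000000
AND operation:
Net:  01011001.01100000.00000000.00000000
Network: 89.96.0.0/11


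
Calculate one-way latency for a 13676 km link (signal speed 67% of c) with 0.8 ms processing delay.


Speed = 0.67 * 3e5 km/s = 201000 km/s
Propagation delay = 13676 / 201000 = 0.068 s = 68.0398 ms
Processing delay = 0.8 ms
Total one-way latency = 68.8398 ms


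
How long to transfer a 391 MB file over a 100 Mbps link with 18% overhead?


Effective throughput = 100 * (1 - 18/100) = 82 Mbps
File size in Mb = 391 * 8 = 3128 Mb
Time = 3128 / 82
Time = 38.1463 seconds


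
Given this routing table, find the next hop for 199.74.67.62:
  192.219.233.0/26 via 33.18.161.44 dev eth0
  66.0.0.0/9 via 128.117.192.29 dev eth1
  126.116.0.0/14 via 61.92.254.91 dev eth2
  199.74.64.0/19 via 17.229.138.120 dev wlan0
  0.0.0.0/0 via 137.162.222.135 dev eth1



Longest prefix match for 199.74.67.62:
  /26 192.219.233.0: no
  /9 66.0.0.0: no
  /14 126.116.0.0: no
  /19 199.74.64.0: MATCH
  /0 0.0.0.0: MATCH
Selected: next-hop 17.229.138.120 via wlan0 (matched /19)


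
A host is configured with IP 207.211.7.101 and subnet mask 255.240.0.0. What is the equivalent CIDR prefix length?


Binary: 11111111.11110000.00000000.00000000
Count leading 1s
Prefix: /12


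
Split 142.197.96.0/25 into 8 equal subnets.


New prefix = 25 + 3 = 28
Each subnet has 16 addresses
  142.197.96.0/28
  142.197.96.16/28
  142.197.96.32/28
  142.197.96.48/28
  142.197.96.64/28
  142.197.96.80/28
  142.197.96.96/28
  142.197.96.112/28
Subnets: 142.197.96.0/28, 142.197.96.16/28, 142.197.96.32/28, 142.197.96.48/28, 142.197.96.64/28, 142.197.96.80/28, 142.197.96.96/28, 142.197.96.112/28


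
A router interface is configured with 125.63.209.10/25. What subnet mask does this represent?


/25 means 25 network bits, 7 host bits
Binary: 11111111111111111111111110000000
Mask: 255.255.255.128


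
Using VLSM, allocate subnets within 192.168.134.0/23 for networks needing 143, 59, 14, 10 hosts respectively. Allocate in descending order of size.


143 hosts -> /24 (254 usable): 192.168.134.0/24
59 hosts -> /26 (62 usable): 192.168.135.0/26
14 hosts -> /28 (14 usable): 192.168.135.64/28
10 hosts -> /28 (14 usable): 192.168.135.80/28
Allocation: 192.168.134.0/24 (143 hosts, 254 usable); 192.168.135.0/26 (59 hosts, 62 usable); 192.168.135.64/28 (14 hosts, 14 usable); 192.168.135.80/28 (10 hosts, 14 usable)


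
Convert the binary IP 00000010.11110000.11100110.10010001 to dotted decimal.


00000010 = 2
11110000 = 240
11100110 = 230
10010001 = 145
IP: 2.240.230.145


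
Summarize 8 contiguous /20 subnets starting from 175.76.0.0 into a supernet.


Original prefix: /20
Number of subnets: 8 = 2^3
New prefix = 20 - 3 = 17
Supernet: 175.76.0.0/17


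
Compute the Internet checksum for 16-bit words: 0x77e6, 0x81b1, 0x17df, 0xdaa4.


Sum all words (with carry folding):
+ 0x77e6 = 0x77e6
+ 0x81b1 = 0xf997
+ 0x17df = 0x1177
+ 0xdaa4 = 0xec1b
One's complement: ~0xec1b
Checksum = 0x13e4


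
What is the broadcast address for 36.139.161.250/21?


Network: 36.139.160.0/21
Host bits = 11
Set all host bits to 1:
Broadcast: 36.139.167.255


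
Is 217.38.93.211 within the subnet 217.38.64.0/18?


Subnet network: 217.38.64.0
Test IP AND mask: 217.38.64.0
Yes, 217.38.93.211 is in 217.38.64.0/18


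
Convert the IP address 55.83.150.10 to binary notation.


55 = 00110111
83 = 01010011
150 = 10010110
10 = 00001010
Binary: 00110111.01010011.10010110.00001010


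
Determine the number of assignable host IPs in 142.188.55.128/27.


Host bits = 32 - 27 = 5
Total addresses = 2^5 = 32
Usable = total - 2 (network and broadcast)
Usable hosts: 30


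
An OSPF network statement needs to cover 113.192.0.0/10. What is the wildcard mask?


Subnet mask: 255.192.0.0
Wildcard = 255.255.255.255 - subnet mask
255 - 255 = 0
255 - 192 = 63
255 - 0 = 255
255 - 0 = 255
Wildcard: 0.63.255.255


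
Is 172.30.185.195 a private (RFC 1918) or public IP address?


RFC 1918 private ranges:
  10.0.0.0/8 (10.0.0.0 - 10.255.255.255)
  172.16.0.0/12 (172.16.0.0 - 172.31.255.255)
  192.168.0.0/16 (192.168.0.0 - 192.168.255.255)
Private (in 172.16.0.0/12)


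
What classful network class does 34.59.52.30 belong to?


First octet: 34
Binary: 00100010
0xxxxxxx -> Class A (1-126)
Class A, default mask 255.0.0.0 (/8)


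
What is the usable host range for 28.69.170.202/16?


Network: 28.69.0.0
Broadcast: 28.69.255.255
First usable = network + 1
Last usable = broadcast - 1
Range: 28.69.0.1 to 28.69.255.254


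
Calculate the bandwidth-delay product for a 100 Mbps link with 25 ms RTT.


BDP = bandwidth * RTT
= 100 Mbps * 25 ms
= 100 * 1e6 * 25 / 1000 bits
= 2500000 bits
= 312500 bytes
= 305.1758 KB
BDP = 2500000 bits (312500 bytes)


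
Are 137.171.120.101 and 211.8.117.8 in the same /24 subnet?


Mask: 255.255.255.0
137.171.120.101 AND mask = 137.171.120.0
211.8.117.8 AND mask = 211.8.117.0
No, different subnets (137.171.120.0 vs 211.8.117.0)


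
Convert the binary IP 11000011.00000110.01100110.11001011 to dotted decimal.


11000011 = 195
00000110 = 6
01100110 = 102
11001011 = 203
IP: 195.6.102.203


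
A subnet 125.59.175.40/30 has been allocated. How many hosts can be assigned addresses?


Host bits = 32 - 30 = 2
Total addresses = 2^2 = 4
Usable = total - 2 (network and broadcast)
Usable hosts: 2


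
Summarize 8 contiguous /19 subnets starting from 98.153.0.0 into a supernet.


Original prefix: /19
Number of subnets: 8 = 2^3
New prefix = 19 - 3 = 16
Supernet: 98.153.0.0/16


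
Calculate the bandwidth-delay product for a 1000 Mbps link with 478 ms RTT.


BDP = bandwidth * RTT
= 1000 Mbps * 478 ms
= 1000 * 1e6 * 478 / 1000 bits
= 478000000 bits
= 59750000 bytes
= 58349.6094 KB
BDP = 478000000 bits (59750000 bytes)


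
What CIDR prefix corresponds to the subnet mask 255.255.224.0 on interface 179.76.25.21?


Binary: 11111111.11111111.11100000.00000000
Count leading 1s
Prefix: /19


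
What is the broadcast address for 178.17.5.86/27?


Network: 178.17.5.64/27
Host bits = 5
Set all host bits to 1:
Broadcast: 178.17.5.95


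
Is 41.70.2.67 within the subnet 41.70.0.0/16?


Subnet network: 41.70.0.0
Test IP AND mask: 41.70.0.0
Yes, 41.70.2.67 is in 41.70.0.0/16


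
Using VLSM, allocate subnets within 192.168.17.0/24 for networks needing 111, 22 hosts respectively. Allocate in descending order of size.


111 hosts -> /25 (126 usable): 192.168.17.0/25
22 hosts -> /27 (30 usable): 192.168.17.128/27
Allocation: 192.168.17.0/25 (111 hosts, 126 usable); 192.168.17.128/27 (22 hosts, 30 usable)


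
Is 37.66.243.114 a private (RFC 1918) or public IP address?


RFC 1918 private ranges:
  10.0.0.0/8 (10.0.0.0 - 10.255.255.255)
  172.16.0.0/12 (172.16.0.0 - 172.31.255.255)
  192.168.0.0/16 (192.168.0.0 - 192.168.255.255)
Public (not in any RFC 1918 range)


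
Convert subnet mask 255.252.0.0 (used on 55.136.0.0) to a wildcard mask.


Subnet mask: 255.252.0.0
Wildcard = 255.255.255.255 - subnet mask
255 - 255 = 0
255 - 252 = 3
255 - 0 = 255
255 - 0 = 255
Wildcard: 0.3.255.255


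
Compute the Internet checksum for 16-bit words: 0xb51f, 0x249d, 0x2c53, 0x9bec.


Sum all words (with carry folding):
+ 0xb51f = 0xb51f
+ 0x249d = 0xd9bc
+ 0x2c53 = 0x0610
+ 0x9bec = 0xa1fc
One's complement: ~0xa1fc
Checksum = 0x5e03


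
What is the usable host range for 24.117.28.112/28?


Network: 24.117.28.112
Broadcast: 24.117.28.127
First usable = network + 1
Last usable = broadcast - 1
Range: 24.117.28.113 to 24.117.28.126


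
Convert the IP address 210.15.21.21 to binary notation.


210 = 11010010
15 = 00001111
21 = 00010101
21 = 00010101
Binary: 11010010.00001111.00010101.00010101


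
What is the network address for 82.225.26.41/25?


IP:   01010010.11100001.00011010.00101001
Mask: 11111111.11111111.11111111.10000000
AND operation:
Net:  01010010.11100001.00011010.00000000
Network: 82.225.26.0/25


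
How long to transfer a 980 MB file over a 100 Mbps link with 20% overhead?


Effective throughput = 100 * (1 - 20/100) = 80 Mbps
File size in Mb = 980 * 8 = 7840 Mb
Time = 7840 / 80
Time = 98 seconds


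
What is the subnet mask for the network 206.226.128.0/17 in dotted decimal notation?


/17 means 17 network bits, 15 host bits
Binary: 11111111111111111000000000000000
Mask: 255.255.128.0


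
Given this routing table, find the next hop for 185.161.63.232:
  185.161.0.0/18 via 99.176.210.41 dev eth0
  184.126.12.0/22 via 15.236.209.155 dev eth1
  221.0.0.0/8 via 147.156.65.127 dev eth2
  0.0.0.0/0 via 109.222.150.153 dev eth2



Longest prefix match for 185.161.63.232:
  /18 185.161.0.0: MATCH
  /22 184.126.12.0: no
  /8 221.0.0.0: no
  /0 0.0.0.0: MATCH
Selected: next-hop 99.176.210.41 via eth0 (matched /18)


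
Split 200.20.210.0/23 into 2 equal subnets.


New prefix = 23 + 1 = 24
Each subnet has 256 addresses
  200.20.210.0/24
  200.20.211.0/24
Subnets: 200.20.210.0/24, 200.20.211.0/24


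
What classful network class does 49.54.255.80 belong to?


First octet: 49
Binary: 00110001
0xxxxxxx -> Class A (1-126)
Class A, default mask 255.0.0.0 (/8)


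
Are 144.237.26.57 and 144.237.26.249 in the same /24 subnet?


Mask: 255.255.255.0
144.237.26.57 AND mask = 144.237.26.0
144.237.26.249 AND mask = 144.237.26.0
Yes, same subnet (144.237.26.0)


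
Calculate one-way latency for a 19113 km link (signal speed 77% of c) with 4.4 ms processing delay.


Speed = 0.77 * 3e5 km/s = 231000 km/s
Propagation delay = 19113 / 231000 = 0.0827 s = 82.7403 ms
Processing delay = 4.4 ms
Total one-way latency = 87.1403 ms


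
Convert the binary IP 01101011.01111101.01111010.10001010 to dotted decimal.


01101011 = 107
01111101 = 125
01111010 = 122
10001010 = 138
IP: 107.125.122.138


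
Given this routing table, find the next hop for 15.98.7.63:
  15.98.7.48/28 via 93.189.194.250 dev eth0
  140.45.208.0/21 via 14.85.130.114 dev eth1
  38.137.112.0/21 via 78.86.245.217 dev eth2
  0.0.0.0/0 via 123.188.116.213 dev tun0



Longest prefix match for 15.98.7.63:
  /28 15.98.7.48: MATCH
  /21 140.45.208.0: no
  /21 38.137.112.0: no
  /0 0.0.0.0: MATCH
Selected: next-hop 93.189.194.250 via eth0 (matched /28)


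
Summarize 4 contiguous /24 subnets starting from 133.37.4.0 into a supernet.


Original prefix: /24
Number of subnets: 4 = 2^2
New prefix = 24 - 2 = 22
Supernet: 133.37.4.0/22


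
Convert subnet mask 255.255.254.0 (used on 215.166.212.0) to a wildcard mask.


Subnet mask: 255.255.254.0
Wildcard = 255.255.255.255 - subnet mask
255 - 255 = 0
255 - 255 = 0
255 - 254 = 1
255 - 0 = 255
Wildcard: 0.0.1.255


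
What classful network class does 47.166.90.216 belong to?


First octet: 47
Binary: 00101111
0xxxxxxx -> Class A (1-126)
Class A, default mask 255.0.0.0 (/8)


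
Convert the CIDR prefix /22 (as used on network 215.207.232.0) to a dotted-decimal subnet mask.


/22 means 22 network bits, 10 host bits
Binary: 11111111111111111111110000000000
Mask: 255.255.252.0


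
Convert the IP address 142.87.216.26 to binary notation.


142 = 10001110
87 = 01010111
216 = 11011000
26 = 00011010
Binary: 10001110.01010111.11011000.00011010


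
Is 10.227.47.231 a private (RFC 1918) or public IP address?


RFC 1918 private ranges:
  10.0.0.0/8 (10.0.0.0 - 10.255.255.255)
  172.16.0.0/12 (172.16.0.0 - 172.31.255.255)
  192.168.0.0/16 (192.168.0.0 - 192.168.255.255)
Private (in 10.0.0.0/8)


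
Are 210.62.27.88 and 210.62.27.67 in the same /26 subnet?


Mask: 255.255.255.192
210.62.27.88 AND mask = 210.62.27.64
210.62.27.67 AND mask = 210.62.27.64
Yes, same subnet (210.62.27.64)


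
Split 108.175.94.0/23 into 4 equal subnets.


New prefix = 23 + 2 = 25
Each subnet has 128 addresses
  108.175.94.0/25
  108.175.94.128/25
  108.175.95.0/25
  108.175.95.128/25
Subnets: 108.175.94.0/25, 108.175.94.128/25, 108.175.95.0/25, 108.175.95.128/25


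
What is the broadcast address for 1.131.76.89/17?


Network: 1.131.0.0/17
Host bits = 15
Set all host bits to 1:
Broadcast: 1.131.127.255


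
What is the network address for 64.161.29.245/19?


IP:   01000000.10100001.00011101.11110101
Mask: 11111111.11111111.11100000.00000000
AND operation:
Net:  01000000.10100001.00000000.00000000
Network: 64.161.0.0/19


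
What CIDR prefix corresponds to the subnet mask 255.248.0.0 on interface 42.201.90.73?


Binary: 11111111.11111000.00000000.00000000
Count leading 1s
Prefix: /13


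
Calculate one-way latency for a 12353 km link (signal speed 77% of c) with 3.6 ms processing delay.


Speed = 0.77 * 3e5 km/s = 231000 km/s
Propagation delay = 12353 / 231000 = 0.0535 s = 53.4762 ms
Processing delay = 3.6 ms
Total one-way latency = 57.0762 ms


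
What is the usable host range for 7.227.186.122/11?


Network: 7.224.0.0
Broadcast: 7.255.255.255
First usable = network + 1
Last usable = broadcast - 1
Range: 7.224.0.1 to 7.255.255.254


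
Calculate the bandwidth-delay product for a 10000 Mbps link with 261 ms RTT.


BDP = bandwidth * RTT
= 10000 Mbps * 261 ms
= 10000 * 1e6 * 261 / 1000 bits
= 2610000000 bits
= 326250000 bytes
= 318603.5156 KB
BDP = 2610000000 bits (326250000 bytes)


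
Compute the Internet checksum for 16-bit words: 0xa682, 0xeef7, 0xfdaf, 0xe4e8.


Sum all words (with carry folding):
+ 0xa682 = 0xa682
+ 0xeef7 = 0x957a
+ 0xfdaf = 0x932a
+ 0xe4e8 = 0x7813
One's complement: ~0x7813
Checksum = 0x87ec


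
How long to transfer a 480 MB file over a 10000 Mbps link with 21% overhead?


Effective throughput = 10000 * (1 - 21/100) = 7900 Mbps
File size in Mb = 480 * 8 = 3840 Mb
Time = 3840 / 7900
Time = 0.4861 seconds


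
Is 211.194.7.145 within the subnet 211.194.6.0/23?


Subnet network: 211.194.6.0
Test IP AND mask: 211.194.6.0
Yes, 211.194.7.145 is in 211.194.6.0/23


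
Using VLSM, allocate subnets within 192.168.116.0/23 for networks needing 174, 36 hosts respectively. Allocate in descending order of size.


174 hosts -> /24 (254 usable): 192.168.116.0/24
36 hosts -> /26 (62 usable): 192.168.117.0/26
Allocation: 192.168.116.0/24 (174 hosts, 254 usable); 192.168.117.0/26 (36 hosts, 62 usable)


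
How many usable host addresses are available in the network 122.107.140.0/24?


Host bits = 32 - 24 = 8
Total addresses = 2^8 = 256
Usable = total - 2 (network and broadcast)
Usable hosts: 254


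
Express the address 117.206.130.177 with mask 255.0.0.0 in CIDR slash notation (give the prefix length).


Binary: 11111111.00000000.00000000.00000000
Count leading 1s
Prefix: /8


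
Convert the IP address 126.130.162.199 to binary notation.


126 = 01111110
130 = 10000010
162 = 10100010
199 = 11000111
Binary: 01111110.10000010.10100010.11000111


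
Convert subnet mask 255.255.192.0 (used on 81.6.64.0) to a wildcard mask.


Subnet mask: 255.255.192.0
Wildcard = 255.255.255.255 - subnet mask
255 - 255 = 0
255 - 255 = 0
255 - 192 = 63
255 - 0 = 255
Wildcard: 0.0.63.255


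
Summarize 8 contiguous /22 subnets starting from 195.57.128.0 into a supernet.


Original prefix: /22
Number of subnets: 8 = 2^3
New prefix = 22 - 3 = 19
Supernet: 195.57.128.0/19


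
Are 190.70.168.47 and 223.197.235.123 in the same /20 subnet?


Mask: 255.255.240.0
190.70.168.47 AND mask = 190.70.160.0
223.197.235.123 AND mask = 223.197.224.0
No, different subnets (190.70.160.0 vs 223.197.224.0)


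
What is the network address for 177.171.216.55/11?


IP:   10110001.10101011.11011000.00110111
Mask: 11111111.11100000.00000000.00000000
AND operation:
Net:  10110001.10100000.00000000.00000000
Network: 177.160.0.0/11


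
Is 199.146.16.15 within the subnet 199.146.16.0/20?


Subnet network: 199.146.16.0
Test IP AND mask: 199.146.16.0
Yes, 199.146.16.15 is in 199.146.16.0/20


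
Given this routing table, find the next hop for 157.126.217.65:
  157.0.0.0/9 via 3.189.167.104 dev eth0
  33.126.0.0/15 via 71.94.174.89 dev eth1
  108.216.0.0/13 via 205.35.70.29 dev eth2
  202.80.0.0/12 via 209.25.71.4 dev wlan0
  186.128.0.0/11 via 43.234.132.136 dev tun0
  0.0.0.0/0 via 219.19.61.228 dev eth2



Longest prefix match for 157.126.217.65:
  /9 157.0.0.0: MATCH
  /15 33.126.0.0: no
  /13 108.216.0.0: no
  /12 202.80.0.0: no
  /11 186.128.0.0: no
  /0 0.0.0.0: MATCH
Selected: next-hop 3.189.167.104 via eth0 (matched /9)


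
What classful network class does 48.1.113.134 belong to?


First octet: 48
Binary: 00110000
0xxxxxxx -> Class A (1-126)
Class A, default mask 255.0.0.0 (/8)


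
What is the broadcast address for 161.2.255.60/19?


Network: 161.2.224.0/19
Host bits = 13
Set all host bits to 1:
Broadcast: 161.2.255.255


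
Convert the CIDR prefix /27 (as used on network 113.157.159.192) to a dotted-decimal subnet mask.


/27 means 27 network bits, 5 host bits
Binary: 11111111111111111111111111100000
Mask: 255.255.255.224


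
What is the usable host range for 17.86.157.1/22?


Network: 17.86.156.0
Broadcast: 17.86.159.255
First usable = network + 1
Last usable = broadcast - 1
Range: 17.86.156.1 to 17.86.159.254


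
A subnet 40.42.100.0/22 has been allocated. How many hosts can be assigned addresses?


Host bits = 32 - 22 = 10
Total addresses = 2^10 = 1024
Usable = total - 2 (network and broadcast)
Usable hosts: 1022


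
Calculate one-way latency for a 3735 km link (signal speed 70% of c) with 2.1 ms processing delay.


Speed = 0.7 * 3e5 km/s = 210000 km/s
Propagation delay = 3735 / 210000 = 0.0178 s = 17.7857 ms
Processing delay = 2.1 ms
Total one-way latency = 19.8857 ms


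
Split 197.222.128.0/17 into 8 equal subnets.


New prefix = 17 + 3 = 20
Each subnet has 4096 addresses
  197.222.128.0/20
  197.222.144.0/20
  197.222.160.0/20
  197.222.176.0/20
  197.222.192.0/20
  197.222.208.0/20
  197.222.224.0/20
  197.222.240.0/20
Subnets: 197.222.128.0/20, 197.222.144.0/20, 197.222.160.0/20, 197.222.176.0/20, 197.222.192.0/20, 197.222.208.0/20, 197.222.224.0/20, 197.222.240.0/20


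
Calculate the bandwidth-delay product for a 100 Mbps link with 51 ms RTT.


BDP = bandwidth * RTT
= 100 Mbps * 51 ms
= 100 * 1e6 * 51 / 1000 bits
= 5100000 bits
= 637500 bytes
= 622.5586 KB
BDP = 5100000 bits (637500 bytes)


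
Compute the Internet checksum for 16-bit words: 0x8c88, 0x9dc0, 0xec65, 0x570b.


Sum all words (with carry folding):
+ 0x8c88 = 0x8c88
+ 0x9dc0 = 0x2a49
+ 0xec65 = 0x16af
+ 0x570b = 0x6dba
One's complement: ~0x6dba
Checksum = 0x9245


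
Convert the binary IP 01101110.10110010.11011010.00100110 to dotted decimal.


01101110 = 110
10110010 = 178
11011010 = 218
00100110 = 38
IP: 110.178.218.38


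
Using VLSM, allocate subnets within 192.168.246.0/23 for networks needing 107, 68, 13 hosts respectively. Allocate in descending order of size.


107 hosts -> /25 (126 usable): 192.168.246.0/25
68 hosts -> /25 (126 usable): 192.168.246.128/25
13 hosts -> /28 (14 usable): 192.168.247.0/28
Allocation: 192.168.246.0/25 (107 hosts, 126 usable); 192.168.246.128/25 (68 hosts, 126 usable); 192.168.247.0/28 (13 hosts, 14 usable)


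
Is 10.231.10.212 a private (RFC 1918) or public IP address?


RFC 1918 private ranges:
  10.0.0.0/8 (10.0.0.0 - 10.255.255.255)
  172.16.0.0/12 (172.16.0.0 - 172.31.255.255)
  192.168.0.0/16 (192.168.0.0 - 192.168.255.255)
Private (in 10.0.0.0/8)


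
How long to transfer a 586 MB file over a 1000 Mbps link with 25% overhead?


Effective throughput = 1000 * (1 - 25/100) = 750 Mbps
File size in Mb = 586 * 8 = 4688 Mb
Time = 4688 / 750
Time = 6.2507 seconds


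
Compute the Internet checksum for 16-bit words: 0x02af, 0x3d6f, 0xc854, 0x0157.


Sum all words (with carry folding):
+ 0x02af = 0x02af
+ 0x3d6f = 0x401e
+ 0xc854 = 0x0873
+ 0x0157 = 0x09ca
One's complement: ~0x09ca
Checksum = 0xf635


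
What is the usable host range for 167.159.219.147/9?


Network: 167.128.0.0
Broadcast: 167.255.255.255
First usable = network + 1
Last usable = broadcast - 1
Range: 167.128.0.1 to 167.255.255.254


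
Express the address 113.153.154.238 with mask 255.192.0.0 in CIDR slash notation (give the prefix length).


Binary: 11111111.11000000.00000000.00000000
Count leading 1s
Prefix: /10


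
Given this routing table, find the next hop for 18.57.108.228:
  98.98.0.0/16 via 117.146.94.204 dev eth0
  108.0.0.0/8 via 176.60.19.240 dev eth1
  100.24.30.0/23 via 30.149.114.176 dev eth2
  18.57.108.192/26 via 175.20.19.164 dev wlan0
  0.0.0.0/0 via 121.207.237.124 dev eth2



Longest prefix match for 18.57.108.228:
  /16 98.98.0.0: no
  /8 108.0.0.0: no
  /23 100.24.30.0: no
  /26 18.57.108.192: MATCH
  /0 0.0.0.0: MATCH
Selected: next-hop 175.20.19.164 via wlan0 (matched /26)


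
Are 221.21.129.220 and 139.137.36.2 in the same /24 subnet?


Mask: 255.255.255.0
221.21.129.220 AND mask = 221.21.129.0
139.137.36.2 AND mask = 139.137.36.0
No, different subnets (221.21.129.0 vs 139.137.36.0)


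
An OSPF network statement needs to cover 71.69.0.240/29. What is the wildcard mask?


Subnet mask: 255.255.255.248
Wildcard = 255.255.255.255 - subnet mask
255 - 255 = 0
255 - 255 = 0
255 - 255 = 0
255 - 248 = 7
Wildcard: 0.0.0.7


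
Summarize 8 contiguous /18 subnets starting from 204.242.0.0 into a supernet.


Original prefix: /18
Number of subnets: 8 = 2^3
New prefix = 18 - 3 = 15
Supernet: 204.242.0.0/15


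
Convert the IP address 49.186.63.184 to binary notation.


49 = 00110001
186 = 10111010
63 = 00111111
184 = 10111000
Binary: 00110001.10111010.00111111.10111000


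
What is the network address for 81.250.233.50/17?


IP:   01010001.11111010.11101001.00110010
Mask: 11111111.11111111.10000000.00000000
AND operation:
Net:  01010001.11111010.10000000.00000000
Network: 81.250.128.0/17


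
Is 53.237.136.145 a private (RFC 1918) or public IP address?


RFC 1918 private ranges:
  10.0.0.0/8 (10.0.0.0 - 10.255.255.255)
  172.16.0.0/12 (172.16.0.0 - 172.31.255.255)
  192.168.0.0/16 (192.168.0.0 - 192.168.255.255)
Public (not in any RFC 1918 range)


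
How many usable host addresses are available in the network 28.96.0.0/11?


Host bits = 32 - 11 = 21
Total addresses = 2^21 = 2097152
Usable = total - 2 (network and broadcast)
Usable hosts: 2097150


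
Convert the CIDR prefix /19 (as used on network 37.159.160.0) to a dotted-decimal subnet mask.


/19 means 19 network bits, 13 host bits
Binary: 11111111111111111110000000000000
Mask: 255.255.224.0


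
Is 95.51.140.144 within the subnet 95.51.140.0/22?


Subnet network: 95.51.140.0
Test IP AND mask: 95.51.140.0
Yes, 95.51.140.144 is in 95.51.140.0/22


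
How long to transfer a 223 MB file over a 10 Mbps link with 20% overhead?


Effective throughput = 10 * (1 - 20/100) = 8 Mbps
File size in Mb = 223 * 8 = 1784 Mb
Time = 1784 / 8
Time = 223 seconds


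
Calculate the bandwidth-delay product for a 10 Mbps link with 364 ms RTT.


BDP = bandwidth * RTT
= 10 Mbps * 364 ms
= 10 * 1e6 * 364 / 1000 bits
= 3640000 bits
= 455000 bytes
= 444.3359 KB
BDP = 3640000 bits (455000 bytes)


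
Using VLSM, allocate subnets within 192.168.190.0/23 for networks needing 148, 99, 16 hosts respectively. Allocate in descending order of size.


148 hosts -> /24 (254 usable): 192.168.190.0/24
99 hosts -> /25 (126 usable): 192.168.191.0/25
16 hosts -> /27 (30 usable): 192.168.191.128/27
Allocation: 192.168.190.0/24 (148 hosts, 254 usable); 192.168.191.0/25 (99 hosts, 126 usable); 192.168.191.128/27 (16 hosts, 30 usable)


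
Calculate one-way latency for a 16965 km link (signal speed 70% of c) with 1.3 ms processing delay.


Speed = 0.7 * 3e5 km/s = 210000 km/s
Propagation delay = 16965 / 210000 = 0.0808 s = 80.7857 ms
Processing delay = 1.3 ms
Total one-way latency = 82.0857 ms


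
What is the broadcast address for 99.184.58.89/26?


Network: 99.184.58.64/26
Host bits = 6
Set all host bits to 1:
Broadcast: 99.184.58.127


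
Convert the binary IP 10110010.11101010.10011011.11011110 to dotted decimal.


10110010 = 178
11101010 = 234
10011011 = 155
11011110 = 222
IP: 178.234.155.222


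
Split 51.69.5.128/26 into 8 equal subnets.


New prefix = 26 + 3 = 29
Each subnet has 8 addresses
  51.69.5.128/29
  51.69.5.136/29
  51.69.5.144/29
  51.69.5.152/29
  51.69.5.160/29
  51.69.5.168/29
  51.69.5.176/29
  51.69.5.184/29
Subnets: 51.69.5.128/29, 51.69.5.136/29, 51.69.5.144/29, 51.69.5.152/29, 51.69.5.160/29, 51.69.5.168/29, 51.69.5.176/29, 51.69.5.184/29


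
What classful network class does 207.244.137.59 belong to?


First octet: 207
Binary: 11001111
110xxxxx -> Class C (192-223)
Class C, default mask 255.255.255.0 (/24)


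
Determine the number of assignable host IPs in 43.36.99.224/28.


Host bits = 32 - 28 = 4
Total addresses = 2^4 = 16
Usable = total - 2 (network and broadcast)
Usable hosts: 14
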